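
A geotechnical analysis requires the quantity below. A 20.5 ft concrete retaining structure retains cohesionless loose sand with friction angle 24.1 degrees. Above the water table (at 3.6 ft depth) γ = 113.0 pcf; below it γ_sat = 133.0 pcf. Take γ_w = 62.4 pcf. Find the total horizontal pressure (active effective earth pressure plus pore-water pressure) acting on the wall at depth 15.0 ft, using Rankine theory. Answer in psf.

K_a = (1 − sin φ)/(1 + sin φ) = 0.4201.
γ' = 133.0 − 62.4 = 70.60 pcf.
Effective vertical stress at 15.0 ft: σ'_v = 113.0×3.6 + 70.60×11.4 = 1212 psf.
σ'_h = K_a σ'_v = 0.4201 × 1212 = 509.0 psf; u = γ_w × 11.4 = 711.4 psf.
Total σ_h = 509.0 + 711.4 = 1220 psf.

1220 psf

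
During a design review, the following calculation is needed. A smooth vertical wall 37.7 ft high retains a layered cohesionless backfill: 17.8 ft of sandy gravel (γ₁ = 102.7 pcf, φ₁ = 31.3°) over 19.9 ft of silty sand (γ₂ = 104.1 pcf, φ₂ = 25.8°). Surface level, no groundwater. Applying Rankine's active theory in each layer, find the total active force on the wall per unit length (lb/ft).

27600 lb/ft

K_a1 = tan²(45°−31.3°/2) = 0.3162; K_a2 = tan²(45°−25.8°/2) = 0.3935.
Layer 1: σ at base = K_a1 γ₁ h₁ = 578.0 psf; P₁ = ½×578.0×17.8 = 5145.
Layer 2: σ_v at top = γ₁h₁ = 1828; σ_h top = K_a2×1828 = 719.3; σ_h base = K_a2×(1828+104.1×19.9) = 1535.
P₂ = ½(719.3+1535)×19.9 = 22430. Total P_a = 5145+22430 = 27570 lb/ft.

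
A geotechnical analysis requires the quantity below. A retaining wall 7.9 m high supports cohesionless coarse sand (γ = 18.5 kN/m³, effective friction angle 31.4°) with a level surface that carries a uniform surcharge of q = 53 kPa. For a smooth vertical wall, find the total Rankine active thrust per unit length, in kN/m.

314 kN/m

K_a = tan²(45° − φ/2) = 0.3149.
Soil triangle: ½ K_a γ H² = 0.5×0.3149×18.5×7.9² = 181.8 kN/m.
Surcharge rectangle: K_a q H = 0.3149×53×7.9 = 131.9 kN/m.
Total = 181.8 + 131.9 = 313.7 kN/m.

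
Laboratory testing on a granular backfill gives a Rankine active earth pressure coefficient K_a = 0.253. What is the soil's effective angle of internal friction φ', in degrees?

36.6°

K_a = tan²(45° − φ/2) ⇒ 45° − φ/2 = arctan(√0.253) = 26.70°.
φ = 2(45° − 26.70°) = 36.60°.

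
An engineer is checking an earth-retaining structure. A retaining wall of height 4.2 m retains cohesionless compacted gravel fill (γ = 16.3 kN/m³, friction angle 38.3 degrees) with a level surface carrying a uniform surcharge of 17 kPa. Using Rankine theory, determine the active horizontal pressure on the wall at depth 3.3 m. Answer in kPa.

K_a = (1 − sin φ)/(1 + sin φ) = 0.2347.
σ_v = γz + q = 16.3 × 3.3 + 17 = 70.79 kPa.
σ_h = K_a σ_v = 0.2347 × 70.79 = 16.62 kPa.

16.6 kPa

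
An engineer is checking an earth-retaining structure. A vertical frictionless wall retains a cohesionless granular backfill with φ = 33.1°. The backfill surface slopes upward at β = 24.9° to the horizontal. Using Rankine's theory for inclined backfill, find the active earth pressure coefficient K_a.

K_a = cos β · (cos β − √(cos²β − cos²φ)) / (cos β + √(cos²β − cos²φ)).
cos β = 0.9070, cos φ = 0.8377, √(cos²β − cos²φ) = 0.3478.
K_a = 0.9070 × (0.9070 − 0.3478)/(0.9070 + 0.3478) = 0.4043.

0.404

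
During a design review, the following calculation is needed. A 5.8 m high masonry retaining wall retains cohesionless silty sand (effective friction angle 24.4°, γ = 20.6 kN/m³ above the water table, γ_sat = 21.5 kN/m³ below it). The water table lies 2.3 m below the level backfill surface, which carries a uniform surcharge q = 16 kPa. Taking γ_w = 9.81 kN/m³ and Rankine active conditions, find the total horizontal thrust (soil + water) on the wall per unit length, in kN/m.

220 kN/m

K_a = tan²(45° − φ/2) = 0.4153.
γ' = 21.5 − 9.81 = 11.69 kN/m³. h₂ = H − d_w = 3.5 m.
σ'_h: at surface K_a·q = 6.645; at WT K_a(q+γd_w) = 26.32; at base K_a(q+γd_w+γ'h₂) = 43.32 kPa.
P₁ = ½(6.645+26.32)×2.3 = 37.91; P₂ = ½(26.32+43.32)×3.5 = 121.9; P_w = ½γ_w h₂² = 60.09.
Total = 37.91+121.9+60.09 = 219.9 kN/m.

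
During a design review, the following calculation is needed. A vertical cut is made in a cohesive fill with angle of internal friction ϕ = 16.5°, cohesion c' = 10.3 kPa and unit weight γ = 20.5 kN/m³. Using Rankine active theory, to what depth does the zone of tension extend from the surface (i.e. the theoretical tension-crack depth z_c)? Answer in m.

1.35 m

K_a = tan²(45° − 16.5°/2) = 0.5576; √K_a = 0.7467.
The active pressure is zero where K_a γ z = 2c√K_a, so z_c = 2c/(γ√K_a) = 2×10.3/(20.5×0.7467) = 1.346 m.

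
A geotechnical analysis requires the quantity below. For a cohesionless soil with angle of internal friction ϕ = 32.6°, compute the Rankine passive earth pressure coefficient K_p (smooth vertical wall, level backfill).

3.34

K_p = (1 + sin φ)/(1 − sin φ) = tan²(45° + 32.6°/2) = 3.336.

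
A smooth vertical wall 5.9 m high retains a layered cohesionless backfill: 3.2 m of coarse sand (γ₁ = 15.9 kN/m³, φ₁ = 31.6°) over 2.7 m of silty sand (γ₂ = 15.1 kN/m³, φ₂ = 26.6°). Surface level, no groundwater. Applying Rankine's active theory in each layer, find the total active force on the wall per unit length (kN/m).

K_a1 = tan²(45°−31.6°/2) = 0.3123; K_a2 = tan²(45°−26.6°/2) = 0.3814.
Layer 1: σ at base = K_a1 γ₁ h₁ = 15.89 kPa; P₁ = ½×15.89×3.2 = 25.43.
Layer 2: σ_v at top = γ₁h₁ = 50.88; σ_h top = K_a2×50.88 = 19.41; σ_h base = K_a2×(50.88+15.1×2.7) = 34.96.
P₂ = ½(19.41+34.96)×2.7 = 73.40. Total P_a = 25.43+73.40 = 98.82 kN/m.

98.8 kN/m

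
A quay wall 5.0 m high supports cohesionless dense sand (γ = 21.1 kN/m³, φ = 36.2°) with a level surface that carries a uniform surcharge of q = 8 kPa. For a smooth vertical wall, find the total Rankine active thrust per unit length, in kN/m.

K_a = tan²(45° − φ/2) = 0.2574.
Soil triangle: ½ K_a γ H² = 0.5×0.2574×21.1×5.0² = 67.88 kN/m.
Surcharge rectangle: K_a q H = 0.2574×8×5.0 = 10.30 kN/m.
Total = 67.88 + 10.30 = 78.18 kN/m.

78.2 kN/m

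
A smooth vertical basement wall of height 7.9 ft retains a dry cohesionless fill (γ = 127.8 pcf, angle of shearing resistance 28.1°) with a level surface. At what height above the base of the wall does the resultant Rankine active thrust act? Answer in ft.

2.63 ft

K_a = 0.3596.
The pressure distribution is triangular, so the resultant acts at H/3 above the base = 7.9/3 = 2.633 ft.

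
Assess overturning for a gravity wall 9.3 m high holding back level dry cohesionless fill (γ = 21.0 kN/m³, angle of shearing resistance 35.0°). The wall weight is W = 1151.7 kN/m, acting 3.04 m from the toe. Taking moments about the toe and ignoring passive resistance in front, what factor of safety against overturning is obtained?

4.59

K_a = tan²(45° − 35.0°/2) = 0.2710.
P_a = ½K_aγH² = 0.5×0.2710×21.0×9.3² = 246.1 kN/m, acting at H/3 = 3.100 m above the base.
Overturning moment M_o = P_a × H/3 = 246.1 × 3.100 = 762.9.
Resisting moment M_r = W × 3.04 = 1151.7 × 3.04 = 3501.
FS_overturning = M_r/M_o = 3501/762.9 = 4.589.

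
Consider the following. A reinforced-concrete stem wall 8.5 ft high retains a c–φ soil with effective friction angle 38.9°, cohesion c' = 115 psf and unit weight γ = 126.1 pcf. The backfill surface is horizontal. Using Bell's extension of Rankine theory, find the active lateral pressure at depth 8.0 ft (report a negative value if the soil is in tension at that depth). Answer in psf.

K_a = (1 − sin φ)/(1 + sin φ) = 0.2285.
σ_a = K_a γ z − 2c√K_a = 0.2285×126.1×8.0 − 2×115×0.4780 = 120.6 psf.

121 psf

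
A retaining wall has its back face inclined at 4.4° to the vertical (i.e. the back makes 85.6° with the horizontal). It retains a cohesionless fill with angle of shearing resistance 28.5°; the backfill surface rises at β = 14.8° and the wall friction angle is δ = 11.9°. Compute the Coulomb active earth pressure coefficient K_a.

0.444

K_a = sin²(α+φ) / [sin²α · sin(α−δ) · (1 + √{sin(φ+δ)sin(φ−β) / (sin(α−δ)sin(α+β))})²].
With α = 85.6°, φ = 28.5°, δ = 11.9°, β = 14.8°: K_a = 0.4435.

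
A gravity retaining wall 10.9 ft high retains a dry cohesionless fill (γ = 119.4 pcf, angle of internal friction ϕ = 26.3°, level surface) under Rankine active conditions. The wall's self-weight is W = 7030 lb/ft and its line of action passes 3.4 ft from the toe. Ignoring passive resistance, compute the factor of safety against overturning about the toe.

K_a = tan²(45° − 26.3°/2) = 0.3859.
P_a = ½K_aγH² = 0.5×0.3859×119.4×10.9² = 2737 lb/ft, acting at H/3 = 3.633 ft above the base.
Overturning moment M_o = P_a × H/3 = 2737 × 3.633 = 9946.
Resisting moment M_r = W × 3.4 = 7030 × 3.4 = 23900.
FS_overturning = M_r/M_o = 23900/9946 = 2.403.

2.40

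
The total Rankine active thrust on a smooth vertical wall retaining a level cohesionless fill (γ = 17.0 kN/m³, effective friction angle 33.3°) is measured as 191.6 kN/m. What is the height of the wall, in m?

K_a = 0.2911. P_a = ½ K_a γ H² ⇒ H = √(2P_a/(K_a γ)).
H = √(2×191.6/(0.2911×17.0)) = 8.799 m.

8.80 m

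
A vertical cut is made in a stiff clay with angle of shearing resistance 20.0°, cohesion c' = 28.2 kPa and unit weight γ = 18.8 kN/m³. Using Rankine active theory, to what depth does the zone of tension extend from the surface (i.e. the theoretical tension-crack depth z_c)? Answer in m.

K_a = tan²(45° − 20.0°/2) = 0.4903; √K_a = 0.7002.
The active pressure is zero where K_a γ z = 2c√K_a, so z_c = 2c/(γ√K_a) = 2×28.2/(18.8×0.7002) = 4.284 m.

4.28 m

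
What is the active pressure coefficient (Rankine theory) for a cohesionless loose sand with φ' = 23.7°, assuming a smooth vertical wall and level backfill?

0.427

K_a = (1 − sin φ)/(1 + sin φ) = (1 − sin 23.7°)/(1 + sin 23.7°) = 0.4266.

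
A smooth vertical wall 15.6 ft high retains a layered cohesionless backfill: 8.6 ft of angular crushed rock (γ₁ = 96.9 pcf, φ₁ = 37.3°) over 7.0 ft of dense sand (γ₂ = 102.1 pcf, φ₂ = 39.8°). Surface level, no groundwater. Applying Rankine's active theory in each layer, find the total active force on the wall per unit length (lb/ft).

2710 lb/ft

K_a1 = tan²(45°−37.3°/2) = 0.2453; K_a2 = tan²(45°−39.8°/2) = 0.2194.
Layer 1: σ at base = K_a1 γ₁ h₁ = 204.5 psf; P₁ = ½×204.5×8.6 = 879.1.
Layer 2: σ_v at top = γ₁h₁ = 833.3; σ_h top = K_a2×833.3 = 182.9; σ_h base = K_a2×(833.3+102.1×7.0) = 339.7.
P₂ = ½(182.9+339.7)×7.0 = 1829. Total P_a = 879.1+1829 = 2708 lb/ft.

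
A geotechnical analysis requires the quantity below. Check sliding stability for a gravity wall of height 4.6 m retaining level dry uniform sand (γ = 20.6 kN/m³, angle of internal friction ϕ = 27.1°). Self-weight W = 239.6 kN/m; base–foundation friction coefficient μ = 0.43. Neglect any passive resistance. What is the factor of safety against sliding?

K_a = tan²(45° − 27.1°/2) = 0.3741.
P_a = ½K_aγH² = 0.5×0.3741×20.6×4.6² = 81.52 kN/m, acting at H/3 = 1.533 m above the base.
FS_sliding = μW / P_a = 0.43×239.6 / 81.52 = 1.264.

1.26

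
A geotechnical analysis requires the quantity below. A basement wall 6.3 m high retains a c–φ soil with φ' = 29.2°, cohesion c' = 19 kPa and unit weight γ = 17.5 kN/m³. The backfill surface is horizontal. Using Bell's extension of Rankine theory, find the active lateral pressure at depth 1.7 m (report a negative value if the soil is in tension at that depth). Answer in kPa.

-12.1 kPa

K_a = (1 − sin φ)/(1 + sin φ) = 0.3442.
σ_a = K_a γ z − 2c√K_a = 0.3442×17.5×1.7 − 2×19×0.5867 = -12.05 kPa.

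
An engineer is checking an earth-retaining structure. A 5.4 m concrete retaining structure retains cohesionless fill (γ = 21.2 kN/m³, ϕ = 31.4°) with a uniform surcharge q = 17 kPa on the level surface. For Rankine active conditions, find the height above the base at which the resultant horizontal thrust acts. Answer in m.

2.01 m

K_a = 0.3149.
Triangular part P₁ = ½K_aγH² = 97.34 at H/3 = 1.800 m; rectangular part P₂ = K_a q H = 28.91 at H/2 = 2.700 m.
ȳ = (P₁·1.800 + P₂·2.700)/(P₁+P₂) = 2.006 m.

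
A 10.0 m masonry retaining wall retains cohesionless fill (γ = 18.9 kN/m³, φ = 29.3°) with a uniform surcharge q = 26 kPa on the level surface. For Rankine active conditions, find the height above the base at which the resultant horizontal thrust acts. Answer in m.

K_a = 0.3428.
Triangular part P₁ = ½K_aγH² = 324.0 at H/3 = 3.333 m; rectangular part P₂ = K_a q H = 89.14 at H/2 = 5.000 m.
ȳ = (P₁·3.333 + P₂·5.000)/(P₁+P₂) = 3.693 m.

3.69 m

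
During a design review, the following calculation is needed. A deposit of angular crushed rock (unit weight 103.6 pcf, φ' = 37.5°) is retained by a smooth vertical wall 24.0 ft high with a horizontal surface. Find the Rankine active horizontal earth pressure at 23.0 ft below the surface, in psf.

K_a = (1 − sin φ)/(1 + sin φ) = 0.2432.
σ_h = K_a γ z = 0.2432 × 103.6 × 23.0 = 579.5 psf.

579 psf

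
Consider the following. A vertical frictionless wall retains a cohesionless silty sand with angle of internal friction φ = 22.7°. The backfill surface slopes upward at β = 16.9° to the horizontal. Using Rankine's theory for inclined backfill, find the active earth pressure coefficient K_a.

0.556

K_a = cos β · (cos β − √(cos²β − cos²φ)) / (cos β + √(cos²β − cos²φ)).
cos β = 0.9568, cos φ = 0.9225, √(cos²β − cos²φ) = 0.2538.
K_a = 0.9568 × (0.9568 − 0.2538)/(0.9568 + 0.2538) = 0.5556.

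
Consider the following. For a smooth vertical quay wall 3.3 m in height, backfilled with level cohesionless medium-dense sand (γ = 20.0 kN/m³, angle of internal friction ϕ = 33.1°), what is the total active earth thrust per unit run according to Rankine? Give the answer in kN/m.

K_a = tan²(45° − φ/2) = 0.2936.
P_a = ½ K_a γ H² = 0.5 × 0.2936 × 20.0 × 3.3² = 31.97 kN/m.

32.0 kN/m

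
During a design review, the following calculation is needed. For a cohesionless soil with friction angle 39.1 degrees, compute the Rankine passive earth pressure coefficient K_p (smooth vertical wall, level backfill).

K_p = (1 + sin φ)/(1 − sin φ) = tan²(45° + 39.1°/2) = 4.415.

4.42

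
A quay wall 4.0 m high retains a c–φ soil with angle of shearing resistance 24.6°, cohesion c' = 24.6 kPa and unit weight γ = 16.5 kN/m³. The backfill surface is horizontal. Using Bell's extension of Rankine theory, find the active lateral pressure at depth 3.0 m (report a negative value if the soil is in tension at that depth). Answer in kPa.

K_a = (1 − sin φ)/(1 + sin φ) = 0.4121.
σ_a = K_a γ z − 2c√K_a = 0.4121×16.5×3.0 − 2×24.6×0.6420 = -11.18 kPa.

-11.2 kPa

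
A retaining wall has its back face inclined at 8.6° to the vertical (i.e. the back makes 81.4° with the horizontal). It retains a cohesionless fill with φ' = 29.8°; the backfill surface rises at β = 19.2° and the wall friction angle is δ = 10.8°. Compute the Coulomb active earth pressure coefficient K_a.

0.510

K_a = sin²(α+φ) / [sin²α · sin(α−δ) · (1 + √{sin(φ+δ)sin(φ−β) / (sin(α−δ)sin(α+β))})²].
With α = 81.4°, φ = 29.8°, δ = 10.8°, β = 19.2°: K_a = 0.5101.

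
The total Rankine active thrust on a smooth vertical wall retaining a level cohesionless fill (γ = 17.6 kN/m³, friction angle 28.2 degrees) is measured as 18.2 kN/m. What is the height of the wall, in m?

2.40 m

K_a = 0.3582. P_a = ½ K_a γ H² ⇒ H = √(2P_a/(K_a γ)).
H = √(2×18.2/(0.3582×17.6)) = 2.403 m.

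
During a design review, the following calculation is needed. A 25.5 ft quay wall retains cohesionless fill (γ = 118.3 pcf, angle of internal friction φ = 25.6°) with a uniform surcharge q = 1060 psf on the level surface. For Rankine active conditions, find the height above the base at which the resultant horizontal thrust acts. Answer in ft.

10.3 ft

K_a = 0.3966.
Triangular part P₁ = ½K_aγH² = 15250 at H/3 = 8.500 ft; rectangular part P₂ = K_a q H = 10720 at H/2 = 12.75 ft.
ȳ = (P₁·8.500 + P₂·12.75)/(P₁+P₂) = 10.25 ft.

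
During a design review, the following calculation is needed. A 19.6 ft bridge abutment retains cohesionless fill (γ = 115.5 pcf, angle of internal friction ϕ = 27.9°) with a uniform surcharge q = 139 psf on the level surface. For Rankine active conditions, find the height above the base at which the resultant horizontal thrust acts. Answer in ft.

K_a = 0.3625.
Triangular part P₁ = ½K_aγH² = 8041 at H/3 = 6.533 ft; rectangular part P₂ = K_a q H = 987.5 at H/2 = 9.800 ft.
ȳ = (P₁·6.533 + P₂·9.800)/(P₁+P₂) = 6.891 ft.

6.89 ft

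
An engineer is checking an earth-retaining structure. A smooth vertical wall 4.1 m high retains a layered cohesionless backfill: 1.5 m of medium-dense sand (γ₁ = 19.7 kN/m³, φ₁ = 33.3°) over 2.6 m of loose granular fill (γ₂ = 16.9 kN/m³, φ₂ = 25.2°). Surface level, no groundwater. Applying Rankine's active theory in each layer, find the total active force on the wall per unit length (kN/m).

K_a1 = tan²(45°−33.3°/2) = 0.2911; K_a2 = tan²(45°−25.2°/2) = 0.4027.
Layer 1: σ at base = K_a1 γ₁ h₁ = 8.603 kPa; P₁ = ½×8.603×1.5 = 6.452.
Layer 2: σ_v at top = γ₁h₁ = 29.55; σ_h top = K_a2×29.55 = 11.90; σ_h base = K_a2×(29.55+16.9×2.6) = 29.60.
P₂ = ½(11.90+29.60)×2.6 = 53.95. Total P_a = 6.452+53.95 = 60.40 kN/m.

60.4 kN/m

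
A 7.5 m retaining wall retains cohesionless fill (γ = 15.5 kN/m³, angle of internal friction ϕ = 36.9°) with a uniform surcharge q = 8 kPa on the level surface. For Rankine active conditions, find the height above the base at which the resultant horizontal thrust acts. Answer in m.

2.65 m

K_a = 0.2497.
Triangular part P₁ = ½K_aγH² = 108.8 at H/3 = 2.500 m; rectangular part P₂ = K_a q H = 14.98 at H/2 = 3.750 m.
ȳ = (P₁·2.500 + P₂·3.750)/(P₁+P₂) = 2.651 m.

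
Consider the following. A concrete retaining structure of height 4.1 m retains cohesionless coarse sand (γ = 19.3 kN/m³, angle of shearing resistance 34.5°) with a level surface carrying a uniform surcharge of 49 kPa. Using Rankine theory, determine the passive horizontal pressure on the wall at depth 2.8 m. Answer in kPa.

K_p = (1 + sin φ)/(1 − sin φ) = 3.613.
σ_v = γz + q = 19.3 × 2.8 + 49 = 103.0 kPa.
σ_h = K_p σ_v = 3.613 × 103.0 = 372.2 kPa.

372 kPa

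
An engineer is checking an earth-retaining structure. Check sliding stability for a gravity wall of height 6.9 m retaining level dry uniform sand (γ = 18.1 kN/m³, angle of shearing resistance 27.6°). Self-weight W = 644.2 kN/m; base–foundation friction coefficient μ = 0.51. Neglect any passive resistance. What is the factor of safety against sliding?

2.08

K_a = tan²(45° − 27.6°/2) = 0.3668.
P_a = ½K_aγH² = 0.5×0.3668×18.1×6.9² = 158.0 kN/m, acting at H/3 = 2.300 m above the base.
FS_sliding = μW / P_a = 0.51×644.2 / 158.0 = 2.079.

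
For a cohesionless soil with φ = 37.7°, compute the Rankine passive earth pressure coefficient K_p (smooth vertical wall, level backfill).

4.15

K_p = (1 + sin φ)/(1 − sin φ) = tan²(45° + 37.7°/2) = 4.148.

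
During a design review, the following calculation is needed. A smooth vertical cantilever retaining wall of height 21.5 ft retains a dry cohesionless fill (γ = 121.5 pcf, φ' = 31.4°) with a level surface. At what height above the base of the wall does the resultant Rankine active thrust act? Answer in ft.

7.17 ft

K_a = 0.3149.
The pressure distribution is triangular, so the resultant acts at H/3 above the base = 21.5/3 = 7.167 ft.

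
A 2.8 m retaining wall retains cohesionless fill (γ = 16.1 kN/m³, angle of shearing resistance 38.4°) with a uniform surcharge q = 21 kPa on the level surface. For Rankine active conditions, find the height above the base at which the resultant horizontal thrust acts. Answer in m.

K_a = 0.2337.
Triangular part P₁ = ½K_aγH² = 14.75 at H/3 = 0.9333 m; rectangular part P₂ = K_a q H = 13.74 at H/2 = 1.400 m.
ȳ = (P₁·0.9333 + P₂·1.400)/(P₁+P₂) = 1.158 m.

1.16 m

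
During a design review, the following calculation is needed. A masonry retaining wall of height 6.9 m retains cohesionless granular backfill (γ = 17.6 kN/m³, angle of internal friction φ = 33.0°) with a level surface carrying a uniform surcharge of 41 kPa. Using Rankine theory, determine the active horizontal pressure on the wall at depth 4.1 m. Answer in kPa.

33.4 kPa

K_a = (1 − sin φ)/(1 + sin φ) = 0.2948.
σ_v = γz + q = 17.6 × 4.1 + 41 = 113.2 kPa.
σ_h = K_a σ_v = 0.2948 × 113.2 = 33.36 kPa.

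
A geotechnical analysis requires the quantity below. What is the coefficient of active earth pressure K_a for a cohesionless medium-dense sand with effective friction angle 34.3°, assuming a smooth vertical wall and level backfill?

K_a = (1 − sin φ)/(1 + sin φ) = (1 − sin 34.3°)/(1 + sin 34.3°) = 0.2792.

0.279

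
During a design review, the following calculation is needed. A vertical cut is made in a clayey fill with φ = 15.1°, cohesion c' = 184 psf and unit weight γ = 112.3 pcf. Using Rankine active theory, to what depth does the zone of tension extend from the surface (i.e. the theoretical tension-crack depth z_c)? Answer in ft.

4.28 ft

K_a = tan²(45° − 15.1°/2) = 0.5867; √K_a = 0.7659.
The active pressure is zero where K_a γ z = 2c√K_a, so z_c = 2c/(γ√K_a) = 2×184/(112.3×0.7659) = 4.278 ft.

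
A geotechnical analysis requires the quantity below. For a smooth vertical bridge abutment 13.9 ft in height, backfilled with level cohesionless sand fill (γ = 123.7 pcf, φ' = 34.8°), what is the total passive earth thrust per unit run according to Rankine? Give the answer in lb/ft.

43700 lb/ft

K_p = tan²(45° + φ/2) = 3.659.
P_p = ½ K_p γ H² = 0.5 × 3.659 × 123.7 × 13.9² = 43720 lb/ft.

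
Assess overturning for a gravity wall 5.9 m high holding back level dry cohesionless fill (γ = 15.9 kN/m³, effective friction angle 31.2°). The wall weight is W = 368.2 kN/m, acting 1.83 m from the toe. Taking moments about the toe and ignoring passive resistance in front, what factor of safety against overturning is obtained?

K_a = tan²(45° − 31.2°/2) = 0.3175.
P_a = ½K_aγH² = 0.5×0.3175×15.9×5.9² = 87.86 kN/m, acting at H/3 = 1.967 m above the base.
Overturning moment M_o = P_a × H/3 = 87.86 × 1.967 = 172.8.
Resisting moment M_r = W × 1.83 = 368.2 × 1.83 = 673.8.
FS_overturning = M_r/M_o = 673.8/172.8 = 3.899.

3.90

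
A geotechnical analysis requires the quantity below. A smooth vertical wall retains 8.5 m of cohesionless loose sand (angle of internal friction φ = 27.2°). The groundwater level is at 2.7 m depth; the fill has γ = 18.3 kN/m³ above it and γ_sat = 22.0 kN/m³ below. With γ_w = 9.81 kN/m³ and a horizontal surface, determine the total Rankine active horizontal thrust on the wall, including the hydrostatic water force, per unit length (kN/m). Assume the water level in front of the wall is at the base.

373 kN/m

K_a = tan²(45° − φ/2) = 0.3726.
γ' = 22.0 − 9.81 = 12.19 kN/m³. Depth below WT = 5.8 m.
σ'_h at WT = K_a γ d_w = 18.41 kPa; at base = 18.41 + K_a γ' × 5.8 = 44.75 kPa.
P₁ (0–2.7 m) = ½×18.41×2.7 = 24.85. P₂ (2.7–8.5 m) = ½(18.41+44.75)×5.8 = 183.2.
P_w = ½ γ_w h₂² = 0.5×9.81×5.8² = 165.0. Total = 24.85+183.2+165.0 = 373.0 kN/m.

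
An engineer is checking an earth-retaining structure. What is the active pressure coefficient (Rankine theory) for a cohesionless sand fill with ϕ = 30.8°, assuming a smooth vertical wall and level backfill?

K_a = tan²(45° − φ/2) = tan²(29.60°) = 0.3227.

0.323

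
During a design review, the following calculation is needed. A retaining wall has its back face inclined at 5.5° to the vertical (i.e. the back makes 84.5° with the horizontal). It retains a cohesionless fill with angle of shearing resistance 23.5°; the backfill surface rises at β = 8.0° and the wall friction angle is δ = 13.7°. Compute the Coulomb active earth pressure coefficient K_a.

0.484

K_a = sin²(α+φ) / [sin²α · sin(α−δ) · (1 + √{sin(φ+δ)sin(φ−β) / (sin(α−δ)sin(α+β))})²].
With α = 84.5°, φ = 23.5°, δ = 13.7°, β = 8.0°: K_a = 0.4836.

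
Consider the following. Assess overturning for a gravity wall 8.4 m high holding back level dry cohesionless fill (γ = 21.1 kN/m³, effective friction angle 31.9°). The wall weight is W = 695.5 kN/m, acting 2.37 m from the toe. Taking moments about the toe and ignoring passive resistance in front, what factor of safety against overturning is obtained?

K_a = tan²(45° − 31.9°/2) = 0.3085.
P_a = ½K_aγH² = 0.5×0.3085×21.1×8.4² = 229.7 kN/m, acting at H/3 = 2.800 m above the base.
Overturning moment M_o = P_a × H/3 = 229.7 × 2.800 = 643.1.
Resisting moment M_r = W × 2.37 = 695.5 × 2.37 = 1648.
FS_overturning = M_r/M_o = 1648/643.1 = 2.563.

2.56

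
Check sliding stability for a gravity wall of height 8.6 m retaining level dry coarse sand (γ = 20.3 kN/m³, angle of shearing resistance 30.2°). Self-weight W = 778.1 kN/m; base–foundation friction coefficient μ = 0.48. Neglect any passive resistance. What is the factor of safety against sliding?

K_a = tan²(45° − 30.2°/2) = 0.3307.
P_a = ½K_aγH² = 0.5×0.3307×20.3×8.6² = 248.2 kN/m, acting at H/3 = 2.867 m above the base.
FS_sliding = μW / P_a = 0.48×778.1 / 248.2 = 1.505.

1.50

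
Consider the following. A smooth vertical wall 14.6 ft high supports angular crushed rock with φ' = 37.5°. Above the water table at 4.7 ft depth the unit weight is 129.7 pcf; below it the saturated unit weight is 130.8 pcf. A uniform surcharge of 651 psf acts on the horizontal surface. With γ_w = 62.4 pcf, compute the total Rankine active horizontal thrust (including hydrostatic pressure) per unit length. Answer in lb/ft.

K_a = tan²(45° − φ/2) = 0.2432.
γ' = 130.8 − 62.4 = 68.40 pcf. h₂ = H − d_w = 9.9 ft.
σ'_h: at surface K_a·q = 158.3; at WT K_a(q+γd_w) = 306.6; at base K_a(q+γd_w+γ'h₂) = 471.2 psf.
P₁ = ½(158.3+306.6)×4.7 = 1092; P₂ = ½(306.6+471.2)×9.9 = 3850; P_w = ½γ_w h₂² = 3058.
Total = 1092+3850+3058 = 8001 lb/ft.

8000 lb/ft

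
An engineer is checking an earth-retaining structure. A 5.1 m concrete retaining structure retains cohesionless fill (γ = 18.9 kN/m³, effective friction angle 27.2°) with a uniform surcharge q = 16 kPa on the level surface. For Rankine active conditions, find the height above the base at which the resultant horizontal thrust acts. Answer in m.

K_a = 0.3726.
Triangular part P₁ = ½K_aγH² = 91.58 at H/3 = 1.700 m; rectangular part P₂ = K_a q H = 30.40 at H/2 = 2.550 m.
ȳ = (P₁·1.700 + P₂·2.550)/(P₁+P₂) = 1.912 m.

1.91 m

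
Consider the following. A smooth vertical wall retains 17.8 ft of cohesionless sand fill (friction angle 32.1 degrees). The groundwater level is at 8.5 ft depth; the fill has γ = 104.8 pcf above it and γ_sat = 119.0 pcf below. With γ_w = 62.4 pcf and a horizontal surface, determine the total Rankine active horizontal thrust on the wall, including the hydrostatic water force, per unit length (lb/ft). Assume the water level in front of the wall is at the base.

7140 lb/ft

K_a = tan²(45° − φ/2) = 0.3060.
γ' = 119.0 − 62.4 = 56.60 pcf. Depth below WT = 9.3 ft.
σ'_h at WT = K_a γ d_w = 272.6 psf; at base = 272.6 + K_a γ' × 9.3 = 433.7 psf.
P₁ (0–8.5 ft) = ½×272.6×8.5 = 1158. P₂ (8.5–17.8 ft) = ½(272.6+433.7)×9.3 = 3284.
P_w = ½ γ_w h₂² = 0.5×62.4×9.3² = 2698. Total = 1158+3284+2698 = 7141 lb/ft.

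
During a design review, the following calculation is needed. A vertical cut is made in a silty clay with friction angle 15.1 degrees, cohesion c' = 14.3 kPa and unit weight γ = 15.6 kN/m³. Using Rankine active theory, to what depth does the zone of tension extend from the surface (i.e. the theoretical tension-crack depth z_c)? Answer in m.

2.39 m

K_a = tan²(45° − 15.1°/2) = 0.5867; √K_a = 0.7659.
The active pressure is zero where K_a γ z = 2c√K_a, so z_c = 2c/(γ√K_a) = 2×14.3/(15.6×0.7659) = 2.394 m.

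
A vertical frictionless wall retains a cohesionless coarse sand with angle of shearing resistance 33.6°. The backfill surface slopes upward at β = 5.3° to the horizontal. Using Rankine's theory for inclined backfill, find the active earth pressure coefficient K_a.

K_a = cos β · (cos β − √(cos²β − cos²φ)) / (cos β + √(cos²β − cos²φ)).
cos β = 0.9957, cos φ = 0.8329, √(cos²β − cos²φ) = 0.5456.
K_a = 0.9957 × (0.9957 − 0.5456)/(0.9957 + 0.5456) = 0.2908.

0.291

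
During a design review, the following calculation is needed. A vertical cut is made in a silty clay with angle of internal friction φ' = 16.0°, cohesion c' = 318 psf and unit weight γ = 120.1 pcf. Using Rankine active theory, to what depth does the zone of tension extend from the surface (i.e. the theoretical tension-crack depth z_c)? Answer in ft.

K_a = tan²(45° − 16.0°/2) = 0.5678; √K_a = 0.7536.
The active pressure is zero where K_a γ z = 2c√K_a, so z_c = 2c/(γ√K_a) = 2×318/(120.1×0.7536) = 7.027 ft.

7.03 ft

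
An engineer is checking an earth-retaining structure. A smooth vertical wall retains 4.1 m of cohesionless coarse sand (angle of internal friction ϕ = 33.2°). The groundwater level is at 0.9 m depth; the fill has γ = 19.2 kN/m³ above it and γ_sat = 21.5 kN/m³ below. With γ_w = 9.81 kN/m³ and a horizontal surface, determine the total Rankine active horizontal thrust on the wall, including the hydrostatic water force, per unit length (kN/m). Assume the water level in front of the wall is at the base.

K_a = tan²(45° − φ/2) = 0.2924.
γ' = 21.5 − 9.81 = 11.69 kN/m³. Depth below WT = 3.2 m.
σ'_h at WT = K_a γ d_w = 5.052 kPa; at base = 5.052 + K_a γ' × 3.2 = 15.99 kPa.
P₁ (0–0.9 m) = ½×5.052×0.9 = 2.273. P₂ (0.9–4.1 m) = ½(5.052+15.99)×3.2 = 33.66.
P_w = ½ γ_w h₂² = 0.5×9.81×3.2² = 50.23. Total = 2.273+33.66+50.23 = 86.16 kN/m.

86.2 kN/m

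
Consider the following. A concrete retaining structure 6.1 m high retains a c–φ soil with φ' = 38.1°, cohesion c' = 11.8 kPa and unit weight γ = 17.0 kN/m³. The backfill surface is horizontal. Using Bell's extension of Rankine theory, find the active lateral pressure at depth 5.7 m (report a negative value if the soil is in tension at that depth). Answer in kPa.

K_a = (1 − sin φ)/(1 + sin φ) = 0.2368.
σ_a = K_a γ z − 2c√K_a = 0.2368×17.0×5.7 − 2×11.8×0.4867 = 11.46 kPa.

11.5 kPa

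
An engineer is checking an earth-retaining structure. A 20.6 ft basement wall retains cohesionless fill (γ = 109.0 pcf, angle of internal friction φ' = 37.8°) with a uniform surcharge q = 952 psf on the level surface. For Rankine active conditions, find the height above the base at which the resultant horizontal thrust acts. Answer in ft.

K_a = 0.2400.
Triangular part P₁ = ½K_aγH² = 5551 at H/3 = 6.867 ft; rectangular part P₂ = K_a q H = 4707 at H/2 = 10.30 ft.
ȳ = (P₁·6.867 + P₂·10.30)/(P₁+P₂) = 8.442 ft.

8.44 ft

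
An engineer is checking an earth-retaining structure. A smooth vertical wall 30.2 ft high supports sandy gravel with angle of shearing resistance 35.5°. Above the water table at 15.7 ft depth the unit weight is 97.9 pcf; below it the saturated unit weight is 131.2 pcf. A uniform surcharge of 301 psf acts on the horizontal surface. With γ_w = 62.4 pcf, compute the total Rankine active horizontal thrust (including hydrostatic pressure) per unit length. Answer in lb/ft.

20000 lb/ft

K_a = tan²(45° − φ/2) = 0.2653.
γ' = 131.2 − 62.4 = 68.80 pcf. h₂ = H − d_w = 14.5 ft.
σ'_h: at surface K_a·q = 79.84; at WT K_a(q+γd_w) = 487.6; at base K_a(q+γd_w+γ'h₂) = 752.2 psf.
P₁ = ½(79.84+487.6)×15.7 = 4454; P₂ = ½(487.6+752.2)×14.5 = 8988; P_w = ½γ_w h₂² = 6560.
Total = 4454+8988+6560 = 20000 lb/ft.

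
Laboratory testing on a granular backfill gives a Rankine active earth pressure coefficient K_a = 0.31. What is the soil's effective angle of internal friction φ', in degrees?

31.8°

K_a = tan²(45° − φ/2) ⇒ 45° − φ/2 = arctan(√0.31) = 29.11°.
φ = 2(45° − 29.11°) = 31.78°.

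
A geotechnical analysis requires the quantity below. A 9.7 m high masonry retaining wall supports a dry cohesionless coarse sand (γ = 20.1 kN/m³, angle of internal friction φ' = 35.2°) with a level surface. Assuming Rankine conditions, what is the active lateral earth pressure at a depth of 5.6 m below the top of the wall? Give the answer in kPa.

K_a = (1 − sin φ)/(1 + sin φ) = 0.2687.
σ_h = K_a γ z = 0.2687 × 20.1 × 5.6 = 30.24 kPa.

30.2 kPa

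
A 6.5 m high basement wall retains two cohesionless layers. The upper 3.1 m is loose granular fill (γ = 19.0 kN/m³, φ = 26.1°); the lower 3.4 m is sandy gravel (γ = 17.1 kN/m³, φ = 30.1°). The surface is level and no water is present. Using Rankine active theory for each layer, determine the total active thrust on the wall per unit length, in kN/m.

135 kN/m

K_a1 = tan²(45°−26.1°/2) = 0.3889; K_a2 = tan²(45°−30.1°/2) = 0.3320.
Layer 1: σ at base = K_a1 γ₁ h₁ = 22.91 kPa; P₁ = ½×22.91×3.1 = 35.51.
Layer 2: σ_v at top = γ₁h₁ = 58.90; σ_h top = K_a2×58.90 = 19.55; σ_h base = K_a2×(58.90+17.1×3.4) = 38.86.
P₂ = ½(19.55+38.86)×3.4 = 99.30. Total P_a = 35.51+99.30 = 134.8 kN/m.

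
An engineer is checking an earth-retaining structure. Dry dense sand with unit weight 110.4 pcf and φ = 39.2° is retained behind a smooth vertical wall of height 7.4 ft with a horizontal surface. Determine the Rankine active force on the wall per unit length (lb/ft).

682 lb/ft

K_a = tan²(45° − φ/2) = 0.2255.
P_a = ½ K_a γ H² = 0.5 × 0.2255 × 110.4 × 7.4² = 681.5 lb/ft.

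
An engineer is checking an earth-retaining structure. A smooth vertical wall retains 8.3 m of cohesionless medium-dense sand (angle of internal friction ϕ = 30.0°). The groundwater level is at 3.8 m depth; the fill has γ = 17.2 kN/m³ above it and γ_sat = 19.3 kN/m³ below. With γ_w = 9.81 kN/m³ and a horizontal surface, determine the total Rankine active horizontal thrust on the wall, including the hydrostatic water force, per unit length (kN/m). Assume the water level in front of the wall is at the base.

271 kN/m

K_a = tan²(45° − φ/2) = 0.3333.
γ' = 19.3 − 9.81 = 9.490 kN/m³. Depth below WT = 4.5 m.
σ'_h at WT = K_a γ d_w = 21.79 kPa; at base = 21.79 + K_a γ' × 4.5 = 36.02 kPa.
P₁ (0–3.8 m) = ½×21.79×3.8 = 41.39. P₂ (3.8–8.3 m) = ½(21.79+36.02)×4.5 = 130.1.
P_w = ½ γ_w h₂² = 0.5×9.81×4.5² = 99.33. Total = 41.39+130.1+99.33 = 270.8 kN/m.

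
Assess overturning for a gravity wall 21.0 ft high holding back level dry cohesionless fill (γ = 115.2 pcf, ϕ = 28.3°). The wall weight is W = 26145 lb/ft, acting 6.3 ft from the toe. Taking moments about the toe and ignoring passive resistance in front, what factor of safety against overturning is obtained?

K_a = tan²(45° − 28.3°/2) = 0.3568.
P_a = ½K_aγH² = 0.5×0.3568×115.2×21.0² = 9063 lb/ft, acting at H/3 = 7.000 ft above the base.
Overturning moment M_o = P_a × H/3 = 9063 × 7.000 = 63440.
Resisting moment M_r = W × 6.3 = 26145 × 6.3 = 164700.
FS_overturning = M_r/M_o = 164700/63440 = 2.596.

2.60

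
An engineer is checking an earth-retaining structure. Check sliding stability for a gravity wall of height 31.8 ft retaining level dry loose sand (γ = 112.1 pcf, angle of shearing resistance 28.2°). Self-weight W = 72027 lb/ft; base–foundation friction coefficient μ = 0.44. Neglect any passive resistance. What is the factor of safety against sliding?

K_a = tan²(45° − 28.2°/2) = 0.3582.
P_a = ½K_aγH² = 0.5×0.3582×112.1×31.8² = 20300 lb/ft, acting at H/3 = 10.60 ft above the base.
FS_sliding = μW / P_a = 0.44×72027 / 20300 = 1.561.

1.56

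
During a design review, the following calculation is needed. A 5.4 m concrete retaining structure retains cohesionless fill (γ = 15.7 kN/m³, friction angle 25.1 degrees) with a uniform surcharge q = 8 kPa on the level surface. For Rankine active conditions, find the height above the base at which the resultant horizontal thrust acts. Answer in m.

1.94 m

K_a = 0.4043.
Triangular part P₁ = ½K_aγH² = 92.55 at H/3 = 1.800 m; rectangular part P₂ = K_a q H = 17.47 at H/2 = 2.700 m.
ȳ = (P₁·1.800 + P₂·2.700)/(P₁+P₂) = 1.943 m.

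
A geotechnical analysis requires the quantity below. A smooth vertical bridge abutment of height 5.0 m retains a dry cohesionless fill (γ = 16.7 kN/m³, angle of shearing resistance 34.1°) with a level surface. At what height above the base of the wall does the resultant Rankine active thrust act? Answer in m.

K_a = 0.2815.
The pressure distribution is triangular, so the resultant acts at H/3 above the base = 5.0/3 = 1.667 m.

1.67 m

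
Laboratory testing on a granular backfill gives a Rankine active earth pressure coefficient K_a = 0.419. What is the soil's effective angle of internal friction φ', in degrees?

24.2°

K_a = tan²(45° − φ/2) ⇒ 45° − φ/2 = arctan(√0.419) = 32.92°.
φ = 2(45° − 32.92°) = 24.17°.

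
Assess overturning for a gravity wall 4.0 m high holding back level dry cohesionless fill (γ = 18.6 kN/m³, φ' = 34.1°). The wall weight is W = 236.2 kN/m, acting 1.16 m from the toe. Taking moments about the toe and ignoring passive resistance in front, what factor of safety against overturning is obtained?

4.91

K_a = tan²(45° − 34.1°/2) = 0.2815.
P_a = ½K_aγH² = 0.5×0.2815×18.6×4.0² = 41.89 kN/m, acting at H/3 = 1.333 m above the base.
Overturning moment M_o = P_a × H/3 = 41.89 × 1.333 = 55.85.
Resisting moment M_r = W × 1.16 = 236.2 × 1.16 = 274.0.
FS_overturning = M_r/M_o = 274.0/55.85 = 4.905.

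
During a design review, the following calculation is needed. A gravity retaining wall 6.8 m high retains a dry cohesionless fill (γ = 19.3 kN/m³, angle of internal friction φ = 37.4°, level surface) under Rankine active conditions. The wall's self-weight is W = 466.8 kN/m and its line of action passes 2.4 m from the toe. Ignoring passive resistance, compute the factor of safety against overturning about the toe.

4.53

K_a = tan²(45° − 37.4°/2) = 0.2443.
P_a = ½K_aγH² = 0.5×0.2443×19.3×6.8² = 109.0 kN/m, acting at H/3 = 2.267 m above the base.
Overturning moment M_o = P_a × H/3 = 109.0 × 2.267 = 247.1.
Resisting moment M_r = W × 2.4 = 466.8 × 2.4 = 1120.
FS_overturning = M_r/M_o = 1120/247.1 = 4.535.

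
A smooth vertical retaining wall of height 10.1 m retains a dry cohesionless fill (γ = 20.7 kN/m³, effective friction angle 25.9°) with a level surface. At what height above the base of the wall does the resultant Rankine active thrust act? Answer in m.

K_a = 0.3920.
The pressure distribution is triangular, so the resultant acts at H/3 above the base = 10.1/3 = 3.367 m.

3.37 m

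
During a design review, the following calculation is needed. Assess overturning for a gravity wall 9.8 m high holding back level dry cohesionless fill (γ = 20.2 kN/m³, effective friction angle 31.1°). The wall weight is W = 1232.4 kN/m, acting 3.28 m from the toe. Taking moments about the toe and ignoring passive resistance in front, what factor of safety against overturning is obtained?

4.00

K_a = tan²(45° − 31.1°/2) = 0.3188.
P_a = ½K_aγH² = 0.5×0.3188×20.2×9.8² = 309.2 kN/m, acting at H/3 = 3.267 m above the base.
Overturning moment M_o = P_a × H/3 = 309.2 × 3.267 = 1010.
Resisting moment M_r = W × 3.28 = 1232.4 × 3.28 = 4042.
FS_overturning = M_r/M_o = 4042/1010 = 4.002.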